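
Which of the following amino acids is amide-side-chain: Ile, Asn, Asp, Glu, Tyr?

The amide-side-chain residues are Asn (N) and Gln (Q).
Of the listed options, only Asn belongs to this group.

Asn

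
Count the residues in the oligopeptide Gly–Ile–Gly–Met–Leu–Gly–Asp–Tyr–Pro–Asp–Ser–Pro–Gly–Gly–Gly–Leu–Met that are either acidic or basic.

2

Acidic: D, E. Basic: H, K, R.
Acidic residues here: Asp7, Asp10 (2).
Basic residues here: none (0).
The two groups share no amino acid, so total = 2 + 0 = 2.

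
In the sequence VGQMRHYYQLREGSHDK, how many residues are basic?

Lysine (K), arginine (R), and histidine (H) have basic, nitrogen-containing side chains.
Matching residues: R5, H6, R11, H15, K17.

5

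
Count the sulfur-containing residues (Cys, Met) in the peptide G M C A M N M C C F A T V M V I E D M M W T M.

10

Matching residues: M2, C3, M5, M7, C8, C9, M14, M19, M20, M23.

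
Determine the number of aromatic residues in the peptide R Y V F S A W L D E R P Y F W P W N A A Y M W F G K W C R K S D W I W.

13

F, W, and Y each carry an aromatic ring on the side chain.
Matching residues: Y2, F4, W7, Y13, F14, W15, W17, Y21, W23, F24, W27, W33, W35.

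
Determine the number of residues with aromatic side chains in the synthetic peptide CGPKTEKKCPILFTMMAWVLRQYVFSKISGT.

4

Phenylalanine (F), tryptophan (W), and tyrosine (Y) have aromatic ring side chains.
Matching residues: F13, W18, Y23, F25.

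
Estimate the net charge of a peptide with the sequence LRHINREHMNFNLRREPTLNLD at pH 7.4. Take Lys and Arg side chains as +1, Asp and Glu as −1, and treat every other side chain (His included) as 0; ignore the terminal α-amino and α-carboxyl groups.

Positive (K, R): R2, R6, R14, R15 → +4.
Negative (D, E): E7, E16, D22 → −3.
Net charge = (+4) + (−3) = +1.

+1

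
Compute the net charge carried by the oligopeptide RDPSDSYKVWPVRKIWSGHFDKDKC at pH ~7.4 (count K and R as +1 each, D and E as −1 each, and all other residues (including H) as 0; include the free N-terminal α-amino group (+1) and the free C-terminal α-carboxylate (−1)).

Positive (K, R): R1, K8, R13, K14, K22, K24 → +6.
Negative (D, E): D2, D5, D21, D23 → −4.
The N-terminus (+1) and C-terminus (−1) cancel.
Net charge = (+6) + (−4) = +2.

+2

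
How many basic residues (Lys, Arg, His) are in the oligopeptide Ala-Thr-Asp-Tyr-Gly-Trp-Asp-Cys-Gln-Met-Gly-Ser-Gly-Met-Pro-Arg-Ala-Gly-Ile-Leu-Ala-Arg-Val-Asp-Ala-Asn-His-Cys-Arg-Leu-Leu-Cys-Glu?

4

Matching residues: Arg16, Arg22, His27, Arg29.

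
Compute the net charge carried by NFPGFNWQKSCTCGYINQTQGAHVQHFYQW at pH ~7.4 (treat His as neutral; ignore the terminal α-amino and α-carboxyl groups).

+1

At pH ~7.4 the Lys and Arg side chains are protonated (+1), the Asp and Glu side chains are deprotonated (−1), and with His taken as neutral all other side chains carry no charge.
Positive (K, R): K9 → +1.
Negative (D, E): none → −0.
Net charge = (+1) + (−0) = +1.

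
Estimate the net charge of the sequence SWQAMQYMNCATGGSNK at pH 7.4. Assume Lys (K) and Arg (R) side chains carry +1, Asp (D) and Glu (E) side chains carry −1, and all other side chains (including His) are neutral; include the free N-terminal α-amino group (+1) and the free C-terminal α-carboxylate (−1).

+1

Positive (K, R): K17 → +1.
Negative (D, E): none → −0.
The N-terminus (+1) and C-terminus (−1) cancel.
Net charge = (+1) + (−0) = +1.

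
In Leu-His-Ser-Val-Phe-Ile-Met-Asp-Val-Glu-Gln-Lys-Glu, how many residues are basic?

2

K, R, and H are the three residues with basic side chains (ε-amine, guanidinium, and imidazole respectively).
Matching residues: His2, Lys12.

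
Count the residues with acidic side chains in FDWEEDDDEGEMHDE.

Aspartate (D) and glutamate (E) have carboxylic-acid side chains and are the acidic amino acids.
Matching residues: D2, E4, E5, D6, D7, D8, E9, E11, D14, E15.

10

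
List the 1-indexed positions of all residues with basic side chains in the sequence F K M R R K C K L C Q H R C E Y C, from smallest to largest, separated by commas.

Lysine (K), arginine (R), and histidine (H) have basic, nitrogen-containing side chains.
Matching residues: K2, R4, R5, K6, K8, H12, R13.

2, 4, 5, 6, 8, 12, 13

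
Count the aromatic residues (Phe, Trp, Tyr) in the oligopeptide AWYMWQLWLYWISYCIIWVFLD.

Matching residues: W2, Y3, W5, W8, Y10, W11, Y14, W18, F20.

9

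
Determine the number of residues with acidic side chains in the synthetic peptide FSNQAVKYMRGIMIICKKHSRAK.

0

Only D (aspartate) and E (glutamate) carry a side-chain carboxylic acid.
None of the 23 residues belong to this group.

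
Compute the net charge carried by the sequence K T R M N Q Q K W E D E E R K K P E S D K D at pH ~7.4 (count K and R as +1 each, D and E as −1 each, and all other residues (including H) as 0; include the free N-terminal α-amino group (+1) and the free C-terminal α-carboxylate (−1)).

0

Positive (K, R): K1, R3, K8, R14, K15, K16, K21 → +7.
Negative (D, E): E10, D11, E12, E13, E18, D20, D22 → −7.
The N-terminus (+1) and C-terminus (−1) cancel.
Net charge = (+7) + (−7) = 0.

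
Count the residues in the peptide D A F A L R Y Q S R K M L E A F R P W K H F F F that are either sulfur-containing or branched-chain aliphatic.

3

Sulfur-containing: C, M. Branched-chain aliphatic: I, L, V.
Sulfur-containing residues here: M12 (1).
Branched-chain aliphatic residues here: L5, L13 (2).
The two groups share no amino acid, so total = 1 + 2 = 3.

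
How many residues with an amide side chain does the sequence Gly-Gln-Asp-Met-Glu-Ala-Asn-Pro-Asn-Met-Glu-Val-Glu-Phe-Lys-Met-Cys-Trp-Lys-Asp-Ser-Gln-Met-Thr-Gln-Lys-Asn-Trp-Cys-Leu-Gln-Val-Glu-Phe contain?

The amide-side-chain residues are Asn (N) and Gln (Q).
Matching residues: Gln2, Asn7, Asn9, Gln22, Gln25, Asn27, Gln31.

7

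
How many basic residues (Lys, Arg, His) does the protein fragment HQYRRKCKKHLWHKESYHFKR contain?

Matching residues: H1, R4, R5, K6, K8, K9, H10, H13, K14, H18, K20, R21.

12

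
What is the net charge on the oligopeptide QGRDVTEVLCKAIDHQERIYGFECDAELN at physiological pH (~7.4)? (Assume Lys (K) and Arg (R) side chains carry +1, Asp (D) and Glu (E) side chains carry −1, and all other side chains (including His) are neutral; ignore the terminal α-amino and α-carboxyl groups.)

Positive (K, R): R3, K11, R18 → +3.
Negative (D, E): D4, E7, D14, E17, E23, D25, E27 → −7.
Net charge = (+3) + (−7) = −4.

-4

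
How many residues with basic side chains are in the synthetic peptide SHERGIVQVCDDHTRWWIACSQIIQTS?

4

The basic amino acids are Lys (K), Arg (R), and His (H).
Matching residues: H2, R4, H13, R15.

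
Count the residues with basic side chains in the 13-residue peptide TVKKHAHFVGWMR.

Lysine (K), arginine (R), and histidine (H) have basic, nitrogen-containing side chains.
Matching residues: K3, K4, H5, H7, R13.

5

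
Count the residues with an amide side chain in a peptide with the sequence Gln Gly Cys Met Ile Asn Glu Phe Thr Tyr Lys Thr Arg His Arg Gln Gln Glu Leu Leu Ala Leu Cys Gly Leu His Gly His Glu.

4

Only N (asparagine) and Q (glutamine) carry a side-chain carboxamide.
Matching residues: Gln1, Asn6, Gln16, Gln17.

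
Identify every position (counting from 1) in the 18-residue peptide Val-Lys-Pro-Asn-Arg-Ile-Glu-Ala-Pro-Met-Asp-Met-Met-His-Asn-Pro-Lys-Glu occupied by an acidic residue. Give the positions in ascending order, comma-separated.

7, 11, 18

Matching residues: Glu7, Asp11, Glu18.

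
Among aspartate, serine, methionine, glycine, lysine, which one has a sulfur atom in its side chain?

methionine

The sulfur-bearing residues are cysteine (–SH) and methionine (–S–CH₃).
Of the listed options, only methionine belongs to this group.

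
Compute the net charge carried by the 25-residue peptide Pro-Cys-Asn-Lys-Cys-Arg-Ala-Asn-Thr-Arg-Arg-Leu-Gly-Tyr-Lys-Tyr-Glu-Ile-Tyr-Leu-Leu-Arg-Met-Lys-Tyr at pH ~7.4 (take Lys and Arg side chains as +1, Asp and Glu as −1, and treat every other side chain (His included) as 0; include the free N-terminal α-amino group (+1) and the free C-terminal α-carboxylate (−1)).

Positive (K, R): Lys4, Arg6, Arg10, Arg11, Lys15, Arg22, Lys24 → +7.
Negative (D, E): Glu17 → −1.
The N-terminus (+1) and C-terminus (−1) cancel.
Net charge = (+7) + (−1) = +6.

+6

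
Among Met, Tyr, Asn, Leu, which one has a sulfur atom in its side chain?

The sulfur-bearing residues are cysteine (–SH) and methionine (–S–CH₃).
Of the listed options, only Met belongs to this group.

Met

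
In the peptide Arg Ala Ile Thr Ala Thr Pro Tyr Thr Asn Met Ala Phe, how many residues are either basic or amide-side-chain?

Basic: H, K, R. Amide-side-chain: N, Q.
Basic residues here: Arg1 (1).
Amide-side-chain residues here: Asn10 (1).
The two groups share no amino acid, so total = 1 + 1 = 2.

2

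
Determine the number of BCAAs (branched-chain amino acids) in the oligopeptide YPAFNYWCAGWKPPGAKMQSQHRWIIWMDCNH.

V, L, and I make up the branched-chain aliphatic group.
Matching residues: I25, I26.

2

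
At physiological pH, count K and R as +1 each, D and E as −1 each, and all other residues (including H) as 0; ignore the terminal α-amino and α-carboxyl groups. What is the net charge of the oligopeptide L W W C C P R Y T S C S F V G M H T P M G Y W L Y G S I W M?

+1

Positive (K, R): R7 → +1.
Negative (D, E): none → −0.
Net charge = (+1) + (−0) = +1.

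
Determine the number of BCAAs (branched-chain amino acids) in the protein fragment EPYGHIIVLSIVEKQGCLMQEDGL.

Valine (V), leucine (L), and isoleucine (I) are the branched-chain amino acids.
Matching residues: I6, I7, V8, L9, I11, V12, L18, L24.

8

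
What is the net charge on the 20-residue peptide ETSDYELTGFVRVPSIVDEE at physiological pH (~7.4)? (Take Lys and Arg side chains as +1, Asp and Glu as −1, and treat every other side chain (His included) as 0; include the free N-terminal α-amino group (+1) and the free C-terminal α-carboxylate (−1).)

-5

Positive (K, R): R12 → +1.
Negative (D, E): E1, D4, E6, D18, E19, E20 → −6.
The N-terminus (+1) and C-terminus (−1) cancel.
Net charge = (+1) + (−6) = −5.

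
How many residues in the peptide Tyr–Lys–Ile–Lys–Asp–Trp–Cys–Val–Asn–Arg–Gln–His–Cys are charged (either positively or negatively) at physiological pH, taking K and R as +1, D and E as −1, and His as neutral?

4

Charged side chains at pH ~7.4: K, R (positive); D, E (negative).
Matching residues: Lys2, Lys4, Asp5, Arg10.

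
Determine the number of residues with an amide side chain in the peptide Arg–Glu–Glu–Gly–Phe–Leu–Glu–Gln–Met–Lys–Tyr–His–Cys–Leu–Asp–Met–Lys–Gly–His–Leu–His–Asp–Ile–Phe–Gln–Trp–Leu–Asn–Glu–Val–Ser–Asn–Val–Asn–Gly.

5

Asparagine (N) and glutamine (Q) have uncharged amide side chains.
Matching residues: Gln8, Gln25, Asn28, Asn32, Asn34.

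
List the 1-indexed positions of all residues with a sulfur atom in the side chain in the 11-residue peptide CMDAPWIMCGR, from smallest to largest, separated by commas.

1, 2, 8, 9

The sulfur-bearing residues are cysteine (–SH) and methionine (–S–CH₃).
Matching residues: C1, M2, M8, C9.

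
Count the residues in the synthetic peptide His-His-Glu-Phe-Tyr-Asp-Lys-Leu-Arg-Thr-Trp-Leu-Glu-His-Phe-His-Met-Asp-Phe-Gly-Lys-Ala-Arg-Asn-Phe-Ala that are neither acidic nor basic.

14

Acidic: D, E. Basic: K, R, H. All other residues are neither.
Matching residues: Phe4, Tyr5, Leu8, Thr10, Trp11, Leu12, Phe15, Met17, Phe19, Gly20, Ala22, Asn24, Phe25, Ala26.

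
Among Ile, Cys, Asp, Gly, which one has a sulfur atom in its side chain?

Cys

Cysteine (C, thiol) and methionine (M, thioether) are the two sulfur-containing amino acids.
Of the listed options, only Cys belongs to this group.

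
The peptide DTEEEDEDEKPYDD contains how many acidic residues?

10

Only D (aspartate) and E (glutamate) carry a side-chain carboxylic acid.
Matching residues: D1, E3, E4, E5, D6, E7, D8, E9, D13, D14.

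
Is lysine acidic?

Aspartate (D) and glutamate (E) have carboxylic-acid side chains and are the acidic amino acids.
Lysine is not in this group.

No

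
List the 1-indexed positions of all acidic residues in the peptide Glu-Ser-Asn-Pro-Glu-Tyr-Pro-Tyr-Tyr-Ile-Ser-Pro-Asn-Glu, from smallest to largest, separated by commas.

Aspartate (D) and glutamate (E) have carboxylic-acid side chains and are the acidic amino acids.
Matching residues: Glu1, Glu5, Glu14.

1, 5, 14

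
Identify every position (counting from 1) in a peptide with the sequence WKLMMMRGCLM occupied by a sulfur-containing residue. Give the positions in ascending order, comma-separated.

4, 5, 6, 9, 11

Only Cys (C) and Met (M) have a sulfur atom in the side chain.
Matching residues: M4, M5, M6, C9, M11.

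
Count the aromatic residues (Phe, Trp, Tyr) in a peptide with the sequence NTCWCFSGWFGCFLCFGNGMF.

Matching residues: W4, F6, W9, F10, F13, F16, F21.

7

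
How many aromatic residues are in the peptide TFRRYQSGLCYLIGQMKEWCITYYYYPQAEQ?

8

F, W, and Y each carry an aromatic ring on the side chain.
Matching residues: F2, Y5, Y11, W19, Y23, Y24, Y25, Y26.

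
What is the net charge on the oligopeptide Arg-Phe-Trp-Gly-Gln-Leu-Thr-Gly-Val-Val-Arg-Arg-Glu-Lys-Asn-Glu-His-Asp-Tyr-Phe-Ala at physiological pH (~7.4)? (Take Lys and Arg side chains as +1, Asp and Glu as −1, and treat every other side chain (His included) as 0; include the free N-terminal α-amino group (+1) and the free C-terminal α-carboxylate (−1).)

+1

Positive (K, R): Arg1, Arg11, Arg12, Lys14 → +4.
Negative (D, E): Glu13, Glu16, Asp18 → −3.
The N-terminus (+1) and C-terminus (−1) cancel.
Net charge = (+4) + (−3) = +1.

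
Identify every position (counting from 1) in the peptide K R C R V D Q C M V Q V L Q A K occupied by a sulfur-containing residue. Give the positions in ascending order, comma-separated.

The sulfur-bearing residues are cysteine (–SH) and methionine (–S–CH₃).
Matching residues: C3, C8, M9.

3, 8, 9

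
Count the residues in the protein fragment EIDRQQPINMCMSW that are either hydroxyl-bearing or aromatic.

Hydroxyl-bearing: S, T, Y. Aromatic: F, W, Y.
Hydroxyl-bearing residues here: S13 (1).
Aromatic residues here: W14 (1).
(Y belongs to both groups, but none appear in this sequence.) Total = 1 + 1 = 2.

2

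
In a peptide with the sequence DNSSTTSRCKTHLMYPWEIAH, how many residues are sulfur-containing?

Only Cys (C) and Met (M) have a sulfur atom in the side chain.
Matching residues: C9, M14.

2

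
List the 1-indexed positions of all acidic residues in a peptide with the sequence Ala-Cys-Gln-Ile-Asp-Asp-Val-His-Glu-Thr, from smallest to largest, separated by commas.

Aspartate (D) and glutamate (E) have carboxylic-acid side chains and are the acidic amino acids.
Matching residues: Asp5, Asp6, Glu9.

5, 6, 9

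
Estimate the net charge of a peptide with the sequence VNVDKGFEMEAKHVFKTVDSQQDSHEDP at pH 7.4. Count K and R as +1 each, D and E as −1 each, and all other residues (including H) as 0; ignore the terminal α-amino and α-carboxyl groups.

Positive (K, R): K5, K12, K16 → +3.
Negative (D, E): D4, E8, E10, D19, D23, E26, D27 → −7.
Net charge = (+3) + (−7) = −4.

-4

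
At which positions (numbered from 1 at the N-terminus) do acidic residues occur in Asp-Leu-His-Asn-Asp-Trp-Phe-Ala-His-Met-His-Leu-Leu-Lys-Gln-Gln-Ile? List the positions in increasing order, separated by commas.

1, 5

Only D (aspartate) and E (glutamate) carry a side-chain carboxylic acid.
Matching residues: Asp1, Asp5.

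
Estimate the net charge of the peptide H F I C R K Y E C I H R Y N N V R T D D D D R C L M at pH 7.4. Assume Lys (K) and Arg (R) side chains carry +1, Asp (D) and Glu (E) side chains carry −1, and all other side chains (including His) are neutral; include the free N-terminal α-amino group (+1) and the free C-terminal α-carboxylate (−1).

Positive (K, R): R5, K6, R12, R17, R23 → +5.
Negative (D, E): E8, D19, D20, D21, D22 → −5.
The N-terminus (+1) and C-terminus (−1) cancel.
Net charge = (+5) + (−5) = 0.

0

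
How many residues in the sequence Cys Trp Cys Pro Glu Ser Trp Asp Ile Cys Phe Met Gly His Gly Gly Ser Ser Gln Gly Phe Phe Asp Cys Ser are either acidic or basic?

Acidic: D, E. Basic: H, K, R.
Acidic residues here: Glu5, Asp8, Asp23 (3).
Basic residues here: His14 (1).
The two groups share no amino acid, so total = 3 + 1 = 4.

4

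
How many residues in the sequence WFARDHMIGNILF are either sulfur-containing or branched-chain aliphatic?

Sulfur-containing: C, M. Branched-chain aliphatic: I, L, V.
Sulfur-containing residues here: M7 (1).
Branched-chain aliphatic residues here: I8, I11, L12 (3).
The two groups share no amino acid, so total = 1 + 3 = 4.

4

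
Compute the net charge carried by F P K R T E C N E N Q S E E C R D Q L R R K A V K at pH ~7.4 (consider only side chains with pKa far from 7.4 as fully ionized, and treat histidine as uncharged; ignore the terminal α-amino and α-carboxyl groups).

The side chains ionized at physiological pH are Lys/Arg (+1) and Asp/Glu (−1); with His treated as neutral, nothing else contributes.
Positive (K, R): K3, R4, R16, R20, R21, K22, K25 → +7.
Negative (D, E): E6, E9, E13, E14, D17 → −5.
Net charge = (+7) + (−5) = +2.

+2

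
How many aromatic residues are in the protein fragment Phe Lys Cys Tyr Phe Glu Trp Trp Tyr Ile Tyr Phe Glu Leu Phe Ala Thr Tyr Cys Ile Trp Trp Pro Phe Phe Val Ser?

14

Phenylalanine (F), tryptophan (W), and tyrosine (Y) have aromatic ring side chains.
Matching residues: Phe1, Tyr4, Phe5, Trp7, Trp8, Tyr9, Tyr11, Phe12, Phe15, Tyr18, Trp21, Trp22, Phe24, Phe25.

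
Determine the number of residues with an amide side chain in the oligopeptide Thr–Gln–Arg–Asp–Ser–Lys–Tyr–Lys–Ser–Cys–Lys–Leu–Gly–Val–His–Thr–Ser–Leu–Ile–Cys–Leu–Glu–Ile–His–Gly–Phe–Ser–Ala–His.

1

Asparagine (N) and glutamine (Q) have uncharged amide side chains.
Matching residues: Gln2.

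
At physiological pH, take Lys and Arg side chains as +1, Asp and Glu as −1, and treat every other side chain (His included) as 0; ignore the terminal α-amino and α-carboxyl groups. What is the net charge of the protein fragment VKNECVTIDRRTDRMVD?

0

Positive (K, R): K2, R10, R11, R14 → +4.
Negative (D, E): E4, D9, D13, D17 → −4.
Net charge = (+4) + (−4) = 0.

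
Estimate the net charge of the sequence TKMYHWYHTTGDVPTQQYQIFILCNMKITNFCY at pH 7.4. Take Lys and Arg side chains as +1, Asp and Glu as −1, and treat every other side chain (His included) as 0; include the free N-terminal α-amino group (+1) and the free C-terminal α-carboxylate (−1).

+1

Positive (K, R): K2, K27 → +2.
Negative (D, E): D12 → −1.
The N-terminus (+1) and C-terminus (−1) cancel.
Net charge = (+2) + (−1) = +1.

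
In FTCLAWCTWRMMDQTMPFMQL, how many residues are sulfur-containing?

6

Only Cys (C) and Met (M) have a sulfur atom in the side chain.
Matching residues: C3, C7, M11, M12, M16, M19.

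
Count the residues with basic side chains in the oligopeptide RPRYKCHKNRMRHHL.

Lysine (K), arginine (R), and histidine (H) have basic, nitrogen-containing side chains.
Matching residues: R1, R3, K5, H7, K8, R10, R12, H13, H14.

9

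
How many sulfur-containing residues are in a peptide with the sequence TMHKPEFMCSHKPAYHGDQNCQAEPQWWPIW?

The sulfur-bearing residues are cysteine (–SH) and methionine (–S–CH₃).
Matching residues: M2, M8, C9, C21.

4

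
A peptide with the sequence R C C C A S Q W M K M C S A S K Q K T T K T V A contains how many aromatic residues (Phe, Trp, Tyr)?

1

Matching residues: W8.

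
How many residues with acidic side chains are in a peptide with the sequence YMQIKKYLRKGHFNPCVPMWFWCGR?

Only D (aspartate) and E (glutamate) carry a side-chain carboxylic acid.
None of the 25 residues belong to this group.

0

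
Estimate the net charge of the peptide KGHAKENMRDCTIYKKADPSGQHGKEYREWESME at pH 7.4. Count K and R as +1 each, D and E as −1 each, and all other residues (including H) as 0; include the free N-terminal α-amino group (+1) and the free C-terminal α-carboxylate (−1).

0

Positive (K, R): K1, K5, R9, K15, K16, K25, R28 → +7.
Negative (D, E): E6, D10, D18, E26, E29, E31, E34 → −7.
The N-terminus (+1) and C-terminus (−1) cancel.
Net charge = (+7) + (−7) = 0.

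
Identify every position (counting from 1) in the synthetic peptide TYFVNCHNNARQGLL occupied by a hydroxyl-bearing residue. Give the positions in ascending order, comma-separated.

1, 2

Serine (S), threonine (T), and tyrosine (Y) each carry a hydroxyl group on the side chain.
Matching residues: T1, Y2.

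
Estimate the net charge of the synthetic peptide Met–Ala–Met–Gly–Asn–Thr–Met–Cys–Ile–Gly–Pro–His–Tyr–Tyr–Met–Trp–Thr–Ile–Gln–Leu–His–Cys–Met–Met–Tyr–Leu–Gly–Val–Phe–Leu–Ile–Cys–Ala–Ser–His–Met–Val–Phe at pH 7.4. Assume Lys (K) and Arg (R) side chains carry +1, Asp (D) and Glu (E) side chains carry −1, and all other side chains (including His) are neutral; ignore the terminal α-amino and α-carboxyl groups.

0

Positive (K, R): none → +0.
Negative (D, E): none → −0.
Net charge = (+0) + (−0) = 0.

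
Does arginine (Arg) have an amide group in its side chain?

Asparagine (N) and glutamine (Q) have uncharged amide side chains.
Arginine is not in this group.

No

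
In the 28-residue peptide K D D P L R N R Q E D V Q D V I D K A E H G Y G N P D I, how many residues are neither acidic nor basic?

Acidic: D, E. Basic: K, R, H. All other residues are neither.
Matching residues: P4, L5, N7, Q9, V12, Q13, V15, I16, A19, G22, Y23, G24, N25, P26, I28.

15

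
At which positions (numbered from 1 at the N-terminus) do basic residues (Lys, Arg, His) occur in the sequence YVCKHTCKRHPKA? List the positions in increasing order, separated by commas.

Matching residues: K4, H5, K8, R9, H10, K12.

4, 5, 8, 9, 10, 12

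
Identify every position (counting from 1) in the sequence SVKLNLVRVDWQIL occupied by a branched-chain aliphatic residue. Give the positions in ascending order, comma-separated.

Matching residues: V2, L4, L6, V7, V9, I13, L14.

2, 4, 6, 7, 9, 13, 14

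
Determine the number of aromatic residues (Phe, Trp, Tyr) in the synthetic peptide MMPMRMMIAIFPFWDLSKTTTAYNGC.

4

Matching residues: F11, F13, W14, Y23.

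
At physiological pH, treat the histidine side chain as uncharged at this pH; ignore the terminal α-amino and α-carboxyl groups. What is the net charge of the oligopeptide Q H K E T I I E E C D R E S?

-3

The side chains ionized at physiological pH are Lys/Arg (+1) and Asp/Glu (−1); with His treated as neutral, nothing else contributes.
Positive (K, R): K3, R12 → +2.
Negative (D, E): E4, E8, E9, D11, E13 → −5.
Net charge = (+2) + (−5) = −3.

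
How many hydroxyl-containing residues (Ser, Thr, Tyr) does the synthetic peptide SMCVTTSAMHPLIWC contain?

Matching residues: S1, T5, T6, S7.

4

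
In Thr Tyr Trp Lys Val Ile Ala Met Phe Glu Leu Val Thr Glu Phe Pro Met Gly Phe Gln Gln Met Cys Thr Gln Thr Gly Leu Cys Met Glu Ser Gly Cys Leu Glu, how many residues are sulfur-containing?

7

Only Cys (C) and Met (M) have a sulfur atom in the side chain.
Matching residues: Met8, Met17, Met22, Cys23, Cys29, Met30, Cys34.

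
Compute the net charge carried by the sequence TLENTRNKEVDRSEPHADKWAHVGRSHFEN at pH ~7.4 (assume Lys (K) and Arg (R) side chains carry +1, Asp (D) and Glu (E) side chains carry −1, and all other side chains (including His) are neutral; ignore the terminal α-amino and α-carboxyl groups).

-1

Positive (K, R): R6, K8, R12, K19, R25 → +5.
Negative (D, E): E3, E9, D11, E14, D18, E29 → −6.
Net charge = (+5) + (−6) = −1.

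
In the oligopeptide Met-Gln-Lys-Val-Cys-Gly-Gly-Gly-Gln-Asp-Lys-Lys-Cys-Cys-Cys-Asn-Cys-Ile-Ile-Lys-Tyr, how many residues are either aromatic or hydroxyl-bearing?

1

Aromatic: F, W, Y. Hydroxyl-bearing: S, T, Y.
Aromatic residues here: Tyr21 (1).
Hydroxyl-bearing residues here: Tyr21 (1).
Y is in both groups, so the 1 Y residue must not be double-counted.
Total = 1 + 1 − 1 = 1.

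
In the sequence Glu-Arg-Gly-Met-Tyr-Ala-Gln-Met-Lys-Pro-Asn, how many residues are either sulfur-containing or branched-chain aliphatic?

2

Sulfur-containing: C, M. Branched-chain aliphatic: I, L, V.
Sulfur-containing residues here: Met4, Met8 (2).
Branched-chain aliphatic residues here: none (0).
The two groups share no amino acid, so total = 2 + 0 = 2.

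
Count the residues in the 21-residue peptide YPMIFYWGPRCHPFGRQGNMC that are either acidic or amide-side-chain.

Acidic: D, E. Amide-side-chain: N, Q.
Acidic residues here: none (0).
Amide-side-chain residues here: Q17, N19 (2).
The two groups share no amino acid, so total = 0 + 2 = 2.

2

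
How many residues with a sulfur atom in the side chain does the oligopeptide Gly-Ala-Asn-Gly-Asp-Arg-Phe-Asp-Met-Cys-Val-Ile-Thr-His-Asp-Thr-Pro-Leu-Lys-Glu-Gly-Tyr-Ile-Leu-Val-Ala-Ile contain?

2

The sulfur-bearing residues are cysteine (–SH) and methionine (–S–CH₃).
Matching residues: Met9, Cys10.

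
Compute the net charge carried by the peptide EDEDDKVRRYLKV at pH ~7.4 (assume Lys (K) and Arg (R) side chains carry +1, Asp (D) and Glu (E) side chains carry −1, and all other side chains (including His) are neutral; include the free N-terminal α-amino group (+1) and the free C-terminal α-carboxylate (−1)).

Positive (K, R): K6, R8, R9, K12 → +4.
Negative (D, E): E1, D2, E3, D4, D5 → −5.
The N-terminus (+1) and C-terminus (−1) cancel.
Net charge = (+4) + (−5) = −1.

-1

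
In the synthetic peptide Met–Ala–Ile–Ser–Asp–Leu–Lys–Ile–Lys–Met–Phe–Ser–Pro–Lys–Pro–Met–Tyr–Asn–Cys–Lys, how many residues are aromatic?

2

The aromatic amino acids are Phe (F, benzyl), Trp (W, indole), and Tyr (Y, phenol).
Matching residues: Phe11, Tyr17.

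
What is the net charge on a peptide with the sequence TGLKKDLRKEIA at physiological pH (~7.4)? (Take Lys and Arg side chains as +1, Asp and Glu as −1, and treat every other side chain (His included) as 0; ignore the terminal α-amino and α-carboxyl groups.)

+2

Positive (K, R): K4, K5, R8, K9 → +4.
Negative (D, E): D6, E10 → −2.
Net charge = (+4) + (−2) = +2.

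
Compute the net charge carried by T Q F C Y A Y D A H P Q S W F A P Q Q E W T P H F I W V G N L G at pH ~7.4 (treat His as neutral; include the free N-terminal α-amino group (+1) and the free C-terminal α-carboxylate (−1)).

-2

The side chains ionized at physiological pH are Lys/Arg (+1) and Asp/Glu (−1); with His treated as neutral, nothing else contributes.
Positive (K, R): none → +0.
Negative (D, E): D8, E20 → −2.
The N-terminus (+1) and C-terminus (−1) cancel.
Net charge = (+0) + (−2) = −2.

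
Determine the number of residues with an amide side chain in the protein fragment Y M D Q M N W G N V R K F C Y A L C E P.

The amide-side-chain residues are Asn (N) and Gln (Q).
Matching residues: Q4, N6, N9.

3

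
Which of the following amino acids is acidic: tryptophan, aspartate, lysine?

The acidic residues are Asp (D) and Glu (E), whose side chains end in a carboxylate group.
Of the listed options, only aspartate belongs to this group.

aspartate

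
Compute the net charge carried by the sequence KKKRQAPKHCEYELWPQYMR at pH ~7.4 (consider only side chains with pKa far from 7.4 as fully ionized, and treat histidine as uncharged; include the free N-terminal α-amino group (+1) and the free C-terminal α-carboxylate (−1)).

Near pH 7.4, K and R contribute +1 each, D and E contribute −1 each, and every other side chain (His included, as stated) is uncharged.
Positive (K, R): K1, K2, K3, R4, K8, R20 → +6.
Negative (D, E): E11, E13 → −2.
The N-terminus (+1) and C-terminus (−1) cancel.
Net charge = (+6) + (−2) = +4.

+4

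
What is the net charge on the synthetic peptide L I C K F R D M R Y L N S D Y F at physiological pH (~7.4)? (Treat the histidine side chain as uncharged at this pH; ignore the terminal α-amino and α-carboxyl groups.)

At pH ~7.4 the Lys and Arg side chains are protonated (+1), the Asp and Glu side chains are deprotonated (−1), and with His taken as neutral all other side chains carry no charge.
Positive (K, R): K4, R6, R9 → +3.
Negative (D, E): D7, D14 → −2.
Net charge = (+3) + (−2) = +1.

+1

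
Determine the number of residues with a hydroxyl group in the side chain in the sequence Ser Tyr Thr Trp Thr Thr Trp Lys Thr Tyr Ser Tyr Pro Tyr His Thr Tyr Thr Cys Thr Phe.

14

The –OH-bearing residues are Ser, Thr (aliphatic alcohols), and Tyr (phenol).
Matching residues: Ser1, Tyr2, Thr3, Thr5, Thr6, Thr9, Tyr10, Ser11, Tyr12, Tyr14, Thr16, Tyr17, Thr18, Thr20.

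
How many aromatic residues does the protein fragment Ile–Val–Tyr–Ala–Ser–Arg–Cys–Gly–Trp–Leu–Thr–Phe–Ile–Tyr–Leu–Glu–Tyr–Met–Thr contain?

F, W, and Y each carry an aromatic ring on the side chain.
Matching residues: Tyr3, Trp9, Phe12, Tyr14, Tyr17.

5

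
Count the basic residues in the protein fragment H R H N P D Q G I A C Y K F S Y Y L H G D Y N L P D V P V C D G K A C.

The basic amino acids are Lys (K), Arg (R), and His (H).
Matching residues: H1, R2, H3, K13, H19, K33.

6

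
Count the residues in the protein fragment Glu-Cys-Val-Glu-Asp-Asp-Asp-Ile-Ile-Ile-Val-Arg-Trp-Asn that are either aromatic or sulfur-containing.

Aromatic: F, W, Y. Sulfur-containing: C, M.
Aromatic residues here: Trp13 (1).
Sulfur-containing residues here: Cys2 (1).
The two groups share no amino acid, so total = 1 + 1 = 2.

2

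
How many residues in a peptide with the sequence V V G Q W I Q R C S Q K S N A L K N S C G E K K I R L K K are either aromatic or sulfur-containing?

3

Aromatic: F, W, Y. Sulfur-containing: C, M.
Aromatic residues here: W5 (1).
Sulfur-containing residues here: C9, C20 (2).
The two groups share no amino acid, so total = 1 + 2 = 3.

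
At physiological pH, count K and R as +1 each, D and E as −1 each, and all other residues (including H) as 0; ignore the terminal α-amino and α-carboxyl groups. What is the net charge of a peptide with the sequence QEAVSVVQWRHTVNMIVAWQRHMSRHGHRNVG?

Positive (K, R): R10, R21, R25, R29 → +4.
Negative (D, E): E2 → −1.
Net charge = (+4) + (−1) = +3.

+3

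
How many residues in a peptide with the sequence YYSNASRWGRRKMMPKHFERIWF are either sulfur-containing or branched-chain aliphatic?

Sulfur-containing: C, M. Branched-chain aliphatic: I, L, V.
Sulfur-containing residues here: M13, M14 (2).
Branched-chain aliphatic residues here: I21 (1).
The two groups share no amino acid, so total = 2 + 1 = 3.

3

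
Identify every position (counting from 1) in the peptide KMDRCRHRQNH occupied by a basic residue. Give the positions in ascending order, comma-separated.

Lysine (K), arginine (R), and histidine (H) have basic, nitrogen-containing side chains.
Matching residues: K1, R4, R6, H7, R8, H11.

1, 4, 6, 7, 8, 11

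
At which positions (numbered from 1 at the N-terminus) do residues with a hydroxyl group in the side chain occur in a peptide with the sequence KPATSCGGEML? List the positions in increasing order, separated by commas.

The –OH-bearing residues are Ser, Thr (aliphatic alcohols), and Tyr (phenol).
Matching residues: T4, S5.

4, 5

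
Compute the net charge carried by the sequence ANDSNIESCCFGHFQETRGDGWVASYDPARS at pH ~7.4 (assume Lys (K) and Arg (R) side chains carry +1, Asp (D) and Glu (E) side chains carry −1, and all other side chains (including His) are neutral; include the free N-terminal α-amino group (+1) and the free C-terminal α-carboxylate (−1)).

Positive (K, R): R18, R30 → +2.
Negative (D, E): D3, E7, E16, D20, D27 → −5.
The N-terminus (+1) and C-terminus (−1) cancel.
Net charge = (+2) + (−5) = −3.

-3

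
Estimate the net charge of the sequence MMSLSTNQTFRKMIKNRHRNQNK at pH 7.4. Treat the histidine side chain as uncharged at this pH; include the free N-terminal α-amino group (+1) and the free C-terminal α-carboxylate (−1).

Near pH 7.4, K and R contribute +1 each, D and E contribute −1 each, and every other side chain (His included, as stated) is uncharged.
Positive (K, R): R11, K12, K15, R17, R19, K23 → +6.
Negative (D, E): none → −0.
The N-terminus (+1) and C-terminus (−1) cancel.
Net charge = (+6) + (−0) = +6.

+6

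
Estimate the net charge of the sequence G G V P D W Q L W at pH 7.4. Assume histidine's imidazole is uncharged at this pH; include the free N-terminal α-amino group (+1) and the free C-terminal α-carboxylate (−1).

-1

Near pH 7.4, K and R contribute +1 each, D and E contribute −1 each, and every other side chain (His included, as stated) is uncharged.
Positive (K, R): none → +0.
Negative (D, E): D5 → −1.
The N-terminus (+1) and C-terminus (−1) cancel.
Net charge = (+0) + (−1) = −1.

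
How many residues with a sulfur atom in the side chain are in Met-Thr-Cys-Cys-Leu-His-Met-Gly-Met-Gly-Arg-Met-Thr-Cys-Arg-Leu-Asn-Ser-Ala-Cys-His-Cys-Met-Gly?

10

The sulfur-bearing residues are cysteine (–SH) and methionine (–S–CH₃).
Matching residues: Met1, Cys3, Cys4, Met7, Met9, Met12, Cys14, Cys20, Cys22, Met23.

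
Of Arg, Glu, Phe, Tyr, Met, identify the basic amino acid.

Arg

The basic amino acids are Lys (K), Arg (R), and His (H).
Of the listed options, only Arg belongs to this group.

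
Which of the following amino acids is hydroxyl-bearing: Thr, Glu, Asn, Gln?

The –OH-bearing residues are Ser, Thr (aliphatic alcohols), and Tyr (phenol).
Of the listed options, only Thr belongs to this group.

Thr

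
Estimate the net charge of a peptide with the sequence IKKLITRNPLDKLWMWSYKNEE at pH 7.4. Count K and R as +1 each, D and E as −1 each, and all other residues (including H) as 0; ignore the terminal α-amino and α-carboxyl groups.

+2

Positive (K, R): K2, K3, R7, K12, K19 → +5.
Negative (D, E): D11, E21, E22 → −3.
Net charge = (+5) + (−3) = +2.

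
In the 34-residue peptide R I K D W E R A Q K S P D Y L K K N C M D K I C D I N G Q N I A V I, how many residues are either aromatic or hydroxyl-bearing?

Aromatic: F, W, Y. Hydroxyl-bearing: S, T, Y.
Aromatic residues here: W5, Y14 (2).
Hydroxyl-bearing residues here: S11, Y14 (2).
Y is in both groups, so the 1 Y residue must not be double-counted.
Total = 2 + 2 − 1 = 3.

3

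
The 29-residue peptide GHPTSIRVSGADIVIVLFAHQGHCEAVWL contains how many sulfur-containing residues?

Cysteine (C, thiol) and methionine (M, thioether) are the two sulfur-containing amino acids.
Matching residues: C24.

1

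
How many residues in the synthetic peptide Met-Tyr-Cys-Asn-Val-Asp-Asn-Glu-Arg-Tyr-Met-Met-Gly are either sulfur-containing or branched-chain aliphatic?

5

Sulfur-containing: C, M. Branched-chain aliphatic: I, L, V.
Sulfur-containing residues here: Met1, Cys3, Met11, Met12 (4).
Branched-chain aliphatic residues here: Val5 (1).
The two groups share no amino acid, so total = 4 + 1 = 5.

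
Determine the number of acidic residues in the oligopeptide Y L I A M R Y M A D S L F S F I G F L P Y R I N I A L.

Aspartate (D) and glutamate (E) have carboxylic-acid side chains and are the acidic amino acids.
Matching residues: D10.

1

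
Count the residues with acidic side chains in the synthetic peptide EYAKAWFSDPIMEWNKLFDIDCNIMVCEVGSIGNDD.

8

The acidic residues are Asp (D) and Glu (E), whose side chains end in a carboxylate group.
Matching residues: E1, D9, E13, D19, D21, E28, D35, D36.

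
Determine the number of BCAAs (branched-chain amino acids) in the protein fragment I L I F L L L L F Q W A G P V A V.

Valine (V), leucine (L), and isoleucine (I) are the branched-chain amino acids.
Matching residues: I1, L2, I3, L5, L6, L7, L8, V15, V17.

9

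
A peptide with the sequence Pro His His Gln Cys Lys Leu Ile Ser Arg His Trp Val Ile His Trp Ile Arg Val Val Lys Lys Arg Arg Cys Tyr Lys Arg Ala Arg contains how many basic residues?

K, R, and H are the three residues with basic side chains (ε-amine, guanidinium, and imidazole respectively).
Matching residues: His2, His3, Lys6, Arg10, His11, His15, Arg18, Lys21, Lys22, Arg23, Arg24, Lys27, Arg28, Arg30.

14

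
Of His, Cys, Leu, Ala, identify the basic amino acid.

His

K, R, and H are the three residues with basic side chains (ε-amine, guanidinium, and imidazole respectively).
Of the listed options, only His belongs to this group.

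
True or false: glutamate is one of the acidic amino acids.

True

Aspartate (D) and glutamate (E) have carboxylic-acid side chains and are the acidic amino acids.
Glutamate is in this group.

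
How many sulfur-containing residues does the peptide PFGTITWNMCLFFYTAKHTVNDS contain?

Only Cys (C) and Met (M) have a sulfur atom in the side chain.
Matching residues: M9, C10.

2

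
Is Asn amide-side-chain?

Yes

Asparagine (N) and glutamine (Q) have uncharged amide side chains.
Asparagine is in this group.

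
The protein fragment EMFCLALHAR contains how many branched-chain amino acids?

The BCAAs are Val, Leu, and Ile — aliphatic side chains with a branch point.
Matching residues: L5, L7.

2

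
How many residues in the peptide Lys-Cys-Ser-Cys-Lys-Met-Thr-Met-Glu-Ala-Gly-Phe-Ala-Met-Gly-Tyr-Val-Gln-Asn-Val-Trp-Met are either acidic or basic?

3

Acidic: D, E. Basic: H, K, R.
Acidic residues here: Glu9 (1).
Basic residues here: Lys1, Lys5 (2).
The two groups share no amino acid, so total = 1 + 2 = 3.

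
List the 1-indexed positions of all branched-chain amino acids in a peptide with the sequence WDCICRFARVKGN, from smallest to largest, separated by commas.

4, 10

V, L, and I make up the branched-chain aliphatic group.
Matching residues: I4, V10.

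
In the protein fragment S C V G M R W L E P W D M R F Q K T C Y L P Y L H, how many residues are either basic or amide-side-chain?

Basic: H, K, R. Amide-side-chain: N, Q.
Basic residues here: R6, R14, K17, H25 (4).
Amide-side-chain residues here: Q16 (1).
The two groups share no amino acid, so total = 4 + 1 = 5.

5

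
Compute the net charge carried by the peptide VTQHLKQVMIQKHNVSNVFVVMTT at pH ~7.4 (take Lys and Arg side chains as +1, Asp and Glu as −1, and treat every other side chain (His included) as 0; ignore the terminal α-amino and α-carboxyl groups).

+2

Positive (K, R): K6, K12 → +2.
Negative (D, E): none → −0.
Net charge = (+2) + (−0) = +2.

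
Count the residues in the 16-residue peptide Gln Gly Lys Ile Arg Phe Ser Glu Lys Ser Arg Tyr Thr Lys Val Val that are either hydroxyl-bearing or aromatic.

5

Hydroxyl-bearing: S, T, Y. Aromatic: F, W, Y.
Hydroxyl-bearing residues here: Ser7, Ser10, Tyr12, Thr13 (4).
Aromatic residues here: Phe6, Tyr12 (2).
Y is in both groups, so the 1 Y residue must not be double-counted.
Total = 4 + 2 − 1 = 5.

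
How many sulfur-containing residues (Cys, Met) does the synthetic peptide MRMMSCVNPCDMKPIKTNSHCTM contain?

8

Matching residues: M1, M3, M4, C6, C10, M12, C21, M23.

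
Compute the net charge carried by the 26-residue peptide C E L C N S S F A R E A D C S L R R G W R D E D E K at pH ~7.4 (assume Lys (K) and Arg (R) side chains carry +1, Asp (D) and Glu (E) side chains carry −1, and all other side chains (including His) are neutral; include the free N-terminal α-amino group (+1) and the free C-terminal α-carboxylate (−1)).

Positive (K, R): R10, R17, R18, R21, K26 → +5.
Negative (D, E): E2, E11, D13, D22, E23, D24, E25 → −7.
The N-terminus (+1) and C-terminus (−1) cancel.
Net charge = (+5) + (−7) = −2.

-2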